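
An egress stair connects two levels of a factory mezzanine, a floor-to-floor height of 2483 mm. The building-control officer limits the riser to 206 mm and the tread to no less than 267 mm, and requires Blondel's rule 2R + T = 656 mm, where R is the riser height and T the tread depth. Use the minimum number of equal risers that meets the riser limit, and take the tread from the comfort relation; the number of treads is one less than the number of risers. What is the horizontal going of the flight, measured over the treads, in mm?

⌈2483/206⌉ = 13 risers.
R = 2483 ÷ 13 = 191 mm.
From 2R + T = 656: T = 656 − 382 = 274 mm.
Treads = 13 − 1 = 12; going = 12 × 274 = 3288 mm.

3288 mm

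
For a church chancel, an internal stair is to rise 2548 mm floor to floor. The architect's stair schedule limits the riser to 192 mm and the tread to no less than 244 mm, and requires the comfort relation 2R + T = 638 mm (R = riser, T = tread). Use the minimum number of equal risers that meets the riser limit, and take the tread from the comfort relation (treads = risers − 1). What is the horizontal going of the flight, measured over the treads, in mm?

At most 192 each: 2548/192 = 13.27, giving 14 risers.
R = 2548 ÷ 14 = 182 mm.
T = 638 − 2·182 = 274 mm, which satisfies the 244 mm minimum.
Going = (14 − 1) × 274 = 3562 mm.

3562 mm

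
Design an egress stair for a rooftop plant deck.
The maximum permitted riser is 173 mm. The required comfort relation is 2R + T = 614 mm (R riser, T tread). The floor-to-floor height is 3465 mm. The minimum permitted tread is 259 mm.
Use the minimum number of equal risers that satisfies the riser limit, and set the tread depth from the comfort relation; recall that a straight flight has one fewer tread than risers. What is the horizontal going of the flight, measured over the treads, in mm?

5680 mm

3465 / 173 = 20.03, so 21 risers are needed.
Each riser is 3465/21 = 165 mm (≤ 173 mm).
T = 614 − 2·165 = 284 mm, which satisfies the 259 mm minimum.
Going = (21 − 1) × 284 = 5680 mm.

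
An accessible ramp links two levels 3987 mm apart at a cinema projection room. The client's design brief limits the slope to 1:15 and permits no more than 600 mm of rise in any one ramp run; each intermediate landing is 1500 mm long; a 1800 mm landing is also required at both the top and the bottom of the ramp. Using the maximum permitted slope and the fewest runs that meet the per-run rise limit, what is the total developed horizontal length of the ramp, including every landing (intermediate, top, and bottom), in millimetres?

72405 mm

⌈3987/600⌉ = 7 ramp runs. That means 6 intermediate landings.
Horizontal run for 3987 mm of rise at 1:15 is 3987 × 15 = 59805 mm.
6 intermediate landings contribute 6 × 1500 = 9000 mm.
Top and bottom landings: 2 × 1800 = 3600 mm.
Total = 59805 + 9000 + 3600 = 72405 mm.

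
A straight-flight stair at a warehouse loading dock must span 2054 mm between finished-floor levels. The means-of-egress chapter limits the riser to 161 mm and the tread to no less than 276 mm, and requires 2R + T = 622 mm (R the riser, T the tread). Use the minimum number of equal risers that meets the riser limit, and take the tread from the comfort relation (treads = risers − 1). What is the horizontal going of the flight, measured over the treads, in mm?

3672 mm

2054 / 161 = 12.76, so 13 risers are needed.
R = 2054 ÷ 13 = 158 mm.
Tread T = 622 − 2 × 158 = 306 mm (≥ 276 mm).
Going = (13 − 1) × 306 = 3672 mm.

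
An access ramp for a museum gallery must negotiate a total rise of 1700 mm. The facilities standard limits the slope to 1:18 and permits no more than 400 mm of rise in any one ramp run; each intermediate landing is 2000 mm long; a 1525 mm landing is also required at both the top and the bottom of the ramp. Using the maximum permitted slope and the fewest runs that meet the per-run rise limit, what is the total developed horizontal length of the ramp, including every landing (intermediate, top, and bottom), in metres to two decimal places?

1700 / 400 = 4.250 → round up to 5 ramp runs. That means 4 intermediate landings.
Horizontal run for 1700 mm of rise at 1:18 is 1700 × 18 = 30600 mm.
Intermediate landings: 4 × 2000 = 8000 mm.
Top and bottom landings: 2 × 1525 = 3050 mm.
Total = 30600 + 8000 + 3050 = 41650 mm.
= 41.65 m.

41.65 m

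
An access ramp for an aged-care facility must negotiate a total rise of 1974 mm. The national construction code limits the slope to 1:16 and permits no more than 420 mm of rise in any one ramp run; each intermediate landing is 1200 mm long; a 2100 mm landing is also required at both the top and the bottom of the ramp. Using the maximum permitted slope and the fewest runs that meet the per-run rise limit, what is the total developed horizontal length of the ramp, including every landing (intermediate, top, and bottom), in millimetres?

40584 mm

At most 420 each: 1974/420 = 4.70, giving 5 ramp runs. That means 4 intermediate landings.
Horizontal run for 1974 mm of rise at 1:16 is 1974 × 16 = 31584 mm.
Intermediate landings: 4 × 1200 = 4800 mm.
Top and bottom landings: 2 × 2100 = 4200 mm.
Total = 31584 + 4800 + 4200 = 40584 mm.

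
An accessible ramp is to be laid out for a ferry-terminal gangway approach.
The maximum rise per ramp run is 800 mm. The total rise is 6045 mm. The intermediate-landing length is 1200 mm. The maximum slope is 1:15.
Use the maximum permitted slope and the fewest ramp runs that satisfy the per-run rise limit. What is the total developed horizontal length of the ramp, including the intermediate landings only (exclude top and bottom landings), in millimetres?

6045 / 800 = 7.556 → round up to 8 ramp runs. That means 7 intermediate landings.
Horizontal run for 6045 mm of rise at 1:15 is 6045 × 15 = 90675 mm.
Intermediate landings: 7 × 1200 = 8400 mm.
Developed length = 90675 + 8400 = 99075 mm.

99075 mm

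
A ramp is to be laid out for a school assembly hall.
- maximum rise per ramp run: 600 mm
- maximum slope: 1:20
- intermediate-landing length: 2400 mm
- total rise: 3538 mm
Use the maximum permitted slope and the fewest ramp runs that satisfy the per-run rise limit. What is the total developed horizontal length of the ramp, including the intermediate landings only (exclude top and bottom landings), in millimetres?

82760 mm

3538 / 600 = 5.90, so 6 ramp runs are needed. That means 5 intermediate landings.
Horizontal run for 3538 mm of rise at 1:20 is 3538 × 20 = 70760 mm.
Intermediate landings: 5 × 2400 = 12000 mm.
Developed length = 70760 + 12000 = 82760 mm.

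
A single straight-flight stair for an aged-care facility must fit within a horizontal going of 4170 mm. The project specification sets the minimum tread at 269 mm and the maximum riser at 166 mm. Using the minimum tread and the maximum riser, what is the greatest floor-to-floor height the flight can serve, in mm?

4170 / 269 = 15.50, so 15 treads fit.
Risers = treads + 1 = 16.
Maximum height = 16 × 166 = 2656 mm.

2656 mm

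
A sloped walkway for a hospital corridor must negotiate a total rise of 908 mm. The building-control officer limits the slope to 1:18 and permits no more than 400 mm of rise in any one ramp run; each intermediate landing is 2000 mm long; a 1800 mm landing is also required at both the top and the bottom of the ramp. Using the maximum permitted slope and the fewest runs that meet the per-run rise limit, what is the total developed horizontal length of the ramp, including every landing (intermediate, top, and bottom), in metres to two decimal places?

908 / 400 = 2.270 → round up to 3 ramp runs. That means 2 intermediate landings.
Horizontal run for 908 mm of rise at 1:18 is 908 × 18 = 16344 mm.
Intermediate landings: 2 × 2000 = 4000 mm.
Top and bottom landings: 2 × 1800 = 3600 mm.
Total = 16344 + 4000 + 3600 = 23944 mm.
= 23.94 m.

23.94 m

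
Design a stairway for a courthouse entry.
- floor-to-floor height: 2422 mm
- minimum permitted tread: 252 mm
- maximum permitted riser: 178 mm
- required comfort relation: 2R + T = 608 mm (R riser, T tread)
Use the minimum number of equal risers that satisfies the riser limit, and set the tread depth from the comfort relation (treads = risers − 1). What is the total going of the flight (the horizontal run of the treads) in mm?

2422 / 178 = 13.61, so 14 risers are needed.
R = 2422 ÷ 14 = 173 mm.
Tread T = 608 − 2 × 173 = 262 mm (≥ 252 mm).
Going = (14 − 1) × 262 = 3406 mm.

3406 mm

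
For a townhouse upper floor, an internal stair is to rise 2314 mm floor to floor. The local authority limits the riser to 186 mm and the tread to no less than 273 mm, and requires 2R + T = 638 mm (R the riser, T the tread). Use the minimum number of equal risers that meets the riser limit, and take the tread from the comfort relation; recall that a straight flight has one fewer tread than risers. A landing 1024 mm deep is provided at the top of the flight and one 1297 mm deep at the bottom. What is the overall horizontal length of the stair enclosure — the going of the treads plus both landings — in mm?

2314 / 186 = 12.441 → round up to 13 risers.
Riser R = 2314 / 13 = 178 mm, within the 186 mm limit.
From 2R + T = 638: T = 638 − 356 = 282 mm.
Going = (13 − 1) × 282 = 3384 mm.
Enclosure = 3384 + 1024 + 1297 = 5705 mm.

5705 mm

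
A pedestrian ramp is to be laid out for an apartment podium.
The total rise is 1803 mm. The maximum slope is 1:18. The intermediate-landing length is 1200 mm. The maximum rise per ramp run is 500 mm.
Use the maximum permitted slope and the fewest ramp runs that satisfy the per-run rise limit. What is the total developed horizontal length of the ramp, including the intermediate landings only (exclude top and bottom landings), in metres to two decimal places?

1803 / 500 = 3.61, so 4 ramp runs are needed. That means 3 intermediate landings.
Ramp run (horizontal) at 1:18: 1803 × 18 = 32454 mm.
Intermediate landings: 3 × 1200 = 3600 mm.
Developed length = 32454 + 3600 = 36054 mm.
= 36.05 m.

36.05 m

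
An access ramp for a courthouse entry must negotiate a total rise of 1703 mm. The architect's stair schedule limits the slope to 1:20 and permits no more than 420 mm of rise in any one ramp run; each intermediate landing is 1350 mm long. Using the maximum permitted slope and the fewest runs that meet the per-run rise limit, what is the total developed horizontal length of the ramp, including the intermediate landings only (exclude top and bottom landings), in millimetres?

1703 / 420 = 4.055 → round up to 5 ramp runs. That means 4 intermediate landings.
Ramp run (horizontal) at 1:20: 1703 × 20 = 34060 mm.
4 intermediate landings contribute 4 × 1350 = 5400 mm.
Total developed length = 34060 + 5400 = 39460 mm.

39460 mm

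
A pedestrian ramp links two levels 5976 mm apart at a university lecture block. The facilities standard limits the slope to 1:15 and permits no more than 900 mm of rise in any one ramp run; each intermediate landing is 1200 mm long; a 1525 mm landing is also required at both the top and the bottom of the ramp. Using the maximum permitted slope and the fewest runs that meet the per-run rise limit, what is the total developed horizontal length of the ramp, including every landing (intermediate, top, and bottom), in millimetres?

At most 900 each: 5976/900 = 6.64, giving 7 ramp runs. That means 6 intermediate landings.
Horizontal run for 5976 mm of rise at 1:15 is 5976 × 15 = 89640 mm.
Intermediate landings: 6 × 1200 = 7200 mm.
Top and bottom landings: 2 × 1525 = 3050 mm.
Total = 89640 + 7200 + 3050 = 99890 mm.

99890 mm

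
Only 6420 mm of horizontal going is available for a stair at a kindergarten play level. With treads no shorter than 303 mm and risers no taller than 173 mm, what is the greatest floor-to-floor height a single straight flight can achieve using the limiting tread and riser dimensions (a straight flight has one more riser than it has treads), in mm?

3806 mm

6420 / 303 = 21.19, so 21 treads fit.
Risers = treads + 1 = 22.
Maximum height = 22 × 173 = 3806 mm.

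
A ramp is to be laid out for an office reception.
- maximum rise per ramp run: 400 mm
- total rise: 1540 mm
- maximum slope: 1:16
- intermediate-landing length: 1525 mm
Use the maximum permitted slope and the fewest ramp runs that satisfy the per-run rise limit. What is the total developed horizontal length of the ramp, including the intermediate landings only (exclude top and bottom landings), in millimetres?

1540 / 400 = 3.850 → round up to 4 ramp runs. That means 3 intermediate landings.
Ramp run (horizontal) at 1:16: 1540 × 16 = 24640 mm.
3 intermediate landings contribute 3 × 1525 = 4575 mm.
Total developed length = 24640 + 4575 = 29215 mm.

29215 mm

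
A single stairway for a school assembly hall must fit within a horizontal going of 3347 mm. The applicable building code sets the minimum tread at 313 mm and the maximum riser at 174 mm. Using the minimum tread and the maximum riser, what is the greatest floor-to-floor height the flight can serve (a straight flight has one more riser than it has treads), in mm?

1914 mm

3347 / 313 = 10.69, so 10 treads fit.
Risers = treads + 1 = 11.
Maximum height = 11 × 174 = 1914 mm.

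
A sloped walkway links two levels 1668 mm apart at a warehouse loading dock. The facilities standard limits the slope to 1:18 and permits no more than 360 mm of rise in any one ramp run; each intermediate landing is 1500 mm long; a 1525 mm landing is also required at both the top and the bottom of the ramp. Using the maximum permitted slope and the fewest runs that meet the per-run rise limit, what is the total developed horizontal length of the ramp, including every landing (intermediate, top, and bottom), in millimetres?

1668 / 360 = 4.633 → round up to 5 ramp runs. That means 4 intermediate landings.
Horizontal run for 1668 mm of rise at 1:18 is 1668 × 18 = 30024 mm.
4 intermediate landings contribute 4 × 1500 = 6000 mm.
Top and bottom landings: 2 × 1525 = 3050 mm.
Total = 30024 + 6000 + 3050 = 39074 mm.

39074 mm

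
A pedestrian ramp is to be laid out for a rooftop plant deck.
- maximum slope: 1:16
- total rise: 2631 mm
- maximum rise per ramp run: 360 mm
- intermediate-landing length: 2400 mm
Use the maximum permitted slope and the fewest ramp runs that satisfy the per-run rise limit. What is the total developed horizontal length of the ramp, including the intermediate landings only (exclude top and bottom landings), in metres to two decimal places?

2631 / 360 = 7.31, so 8 ramp runs are needed. That means 7 intermediate landings.
Ramp run (horizontal) at 1:16: 2631 × 16 = 42096 mm.
7 intermediate landings contribute 7 × 2400 = 16800 mm.
Total developed length = 42096 + 16800 = 58896 mm.
= 58.90 m.

58.90 m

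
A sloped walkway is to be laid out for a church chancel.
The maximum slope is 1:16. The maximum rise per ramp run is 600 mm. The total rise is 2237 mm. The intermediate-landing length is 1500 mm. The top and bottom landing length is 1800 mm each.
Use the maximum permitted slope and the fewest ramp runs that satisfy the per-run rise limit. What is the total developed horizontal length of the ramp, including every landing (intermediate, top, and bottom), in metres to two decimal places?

43.89 m

2237 / 600 = 3.73, so 4 ramp runs are needed. That means 3 intermediate landings.
Horizontal run for 2237 mm of rise at 1:16 is 2237 × 16 = 35792 mm.
Intermediate landings: 3 × 1500 = 4500 mm.
Top and bottom landings: 2 × 1800 = 3600 mm.
Total = 35792 + 4500 + 3600 = 43892 mm.
= 43.89 m.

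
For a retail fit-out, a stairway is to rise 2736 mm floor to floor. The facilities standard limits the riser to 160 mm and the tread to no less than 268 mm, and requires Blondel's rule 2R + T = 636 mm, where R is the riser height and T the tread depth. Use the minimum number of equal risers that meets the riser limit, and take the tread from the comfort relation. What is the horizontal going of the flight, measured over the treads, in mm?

5644 mm

2736 / 160 = 17.100 → round up to 18 risers.
Riser R = 2736 / 18 = 152 mm, within the 160 mm limit.
Tread T = 636 − 2 × 152 = 332 mm (≥ 268 mm).
18 risers give 17 treads; going = 17 × 332 = 5644 mm.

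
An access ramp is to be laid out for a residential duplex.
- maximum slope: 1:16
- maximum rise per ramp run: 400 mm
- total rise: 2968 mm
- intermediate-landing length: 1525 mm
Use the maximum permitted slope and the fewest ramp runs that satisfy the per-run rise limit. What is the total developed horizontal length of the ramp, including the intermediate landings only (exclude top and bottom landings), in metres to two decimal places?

At most 400 each: 2968/400 = 7.42, giving 8 ramp runs. That means 7 intermediate landings.
Ramp run (horizontal) at 1:16: 2968 × 16 = 47488 mm.
Intermediate landings: 7 × 1525 = 10675 mm.
Total developed length = 47488 + 10675 = 58163 mm.
= 58.16 m.

58.16 m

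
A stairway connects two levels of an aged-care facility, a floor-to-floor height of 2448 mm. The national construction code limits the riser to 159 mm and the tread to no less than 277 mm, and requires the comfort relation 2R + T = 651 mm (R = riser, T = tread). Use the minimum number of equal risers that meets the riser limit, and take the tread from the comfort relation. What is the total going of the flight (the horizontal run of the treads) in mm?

5175 mm

2448 / 159 = 15.396 → round up to 16 risers.
R = 2448 ÷ 16 = 153 mm.
Tread T = 651 − 2 × 153 = 345 mm (≥ 277 mm).
Treads = 16 − 1 = 15; going = 15 × 345 = 5175 mm.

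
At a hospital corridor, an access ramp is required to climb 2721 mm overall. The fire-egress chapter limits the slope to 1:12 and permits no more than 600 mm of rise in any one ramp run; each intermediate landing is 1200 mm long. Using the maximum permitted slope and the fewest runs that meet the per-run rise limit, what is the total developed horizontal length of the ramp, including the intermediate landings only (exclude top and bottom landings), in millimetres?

37452 mm

At most 600 each: 2721/600 = 4.54, giving 5 ramp runs. That means 4 intermediate landings.
Ramp run (horizontal) at 1:12: 2721 × 12 = 32652 mm.
4 intermediate landings contribute 4 × 1200 = 4800 mm.
Developed length = 32652 + 4800 = 37452 mm.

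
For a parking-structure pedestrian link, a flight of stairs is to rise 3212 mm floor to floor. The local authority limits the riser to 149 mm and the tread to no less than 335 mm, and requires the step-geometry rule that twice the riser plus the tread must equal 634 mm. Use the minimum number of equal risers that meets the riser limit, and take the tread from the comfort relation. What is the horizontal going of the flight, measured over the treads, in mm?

7182 mm

At most 149 each: 3212/149 = 21.56, giving 22 risers.
Riser R = 3212 / 22 = 146 mm, within the 149 mm limit.
From 2R + T = 634: T = 634 − 292 = 342 mm.
Treads = 22 − 1 = 21; going = 21 × 342 = 7182 mm.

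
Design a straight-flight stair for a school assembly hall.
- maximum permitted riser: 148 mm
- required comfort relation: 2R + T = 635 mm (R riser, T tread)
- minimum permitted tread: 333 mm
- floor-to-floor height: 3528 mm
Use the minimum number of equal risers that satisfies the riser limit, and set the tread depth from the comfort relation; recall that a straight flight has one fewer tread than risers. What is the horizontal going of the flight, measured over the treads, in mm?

⌈3528/148⌉ = 24 risers.
R = 3528 ÷ 24 = 147 mm.
Tread T = 635 − 2 × 147 = 341 mm (≥ 333 mm).
24 risers give 23 treads; going = 23 × 341 = 7843 mm.

7843 mm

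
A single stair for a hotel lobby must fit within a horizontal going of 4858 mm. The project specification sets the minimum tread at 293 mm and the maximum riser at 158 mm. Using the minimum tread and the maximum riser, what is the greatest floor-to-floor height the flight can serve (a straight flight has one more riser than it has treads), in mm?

2686 mm

4858 / 293 = 16.58, so 16 treads fit.
Risers = treads + 1 = 17.
Maximum height = 17 × 158 = 2686 mm.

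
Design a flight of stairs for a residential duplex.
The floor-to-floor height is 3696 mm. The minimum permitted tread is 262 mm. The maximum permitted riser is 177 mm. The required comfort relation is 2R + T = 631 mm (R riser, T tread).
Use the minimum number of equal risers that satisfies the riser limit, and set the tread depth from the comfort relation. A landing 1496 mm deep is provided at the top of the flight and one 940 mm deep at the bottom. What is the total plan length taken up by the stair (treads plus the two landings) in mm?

8016 mm

3696 / 177 = 20.88, so 21 risers are needed.
Riser R = 3696 / 21 = 176 mm, within the 177 mm limit.
T = 631 − 2·176 = 279 mm, which satisfies the 262 mm minimum.
Treads = 21 − 1 = 20; going = 20 × 279 = 5580 mm.
Enclosure = 5580 + 1496 + 940 = 8016 mm.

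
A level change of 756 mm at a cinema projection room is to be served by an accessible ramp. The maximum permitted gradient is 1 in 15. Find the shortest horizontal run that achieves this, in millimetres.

11340 mm

At 1:15 the run is 15 × 756 = 11340 mm.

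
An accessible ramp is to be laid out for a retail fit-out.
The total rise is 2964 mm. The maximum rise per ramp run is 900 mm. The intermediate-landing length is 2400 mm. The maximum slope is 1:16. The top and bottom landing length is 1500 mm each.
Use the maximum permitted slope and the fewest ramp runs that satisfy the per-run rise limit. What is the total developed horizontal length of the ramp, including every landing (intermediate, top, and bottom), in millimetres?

⌈2964/900⌉ = 4 ramp runs. That means 3 intermediate landings.
Horizontal run for 2964 mm of rise at 1:16 is 2964 × 16 = 47424 mm.
Intermediate landings: 3 × 2400 = 7200 mm.
Top and bottom landings: 2 × 1500 = 3000 mm.
Total = 47424 + 7200 + 3000 = 57624 mm.

57624 mm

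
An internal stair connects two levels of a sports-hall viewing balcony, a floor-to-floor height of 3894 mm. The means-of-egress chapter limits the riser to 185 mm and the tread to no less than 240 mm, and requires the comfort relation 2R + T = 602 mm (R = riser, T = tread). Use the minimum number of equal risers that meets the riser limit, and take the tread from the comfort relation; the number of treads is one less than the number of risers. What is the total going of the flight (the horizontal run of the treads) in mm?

5208 mm

⌈3894/185⌉ = 22 risers.
R = 3894 ÷ 22 = 177 mm.
From 2R + T = 602: T = 602 − 354 = 248 mm.
Treads = 22 − 1 = 21; going = 21 × 248 = 5208 mm.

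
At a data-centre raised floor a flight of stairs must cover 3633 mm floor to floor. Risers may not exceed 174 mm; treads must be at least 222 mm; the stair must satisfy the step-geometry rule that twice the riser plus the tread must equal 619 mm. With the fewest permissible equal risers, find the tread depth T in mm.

273 mm

At most 174 each: 3633/174 = 20.88, giving 21 risers.
R = 3633 ÷ 21 = 173 mm.
Tread T = 619 − 2 × 173 = 273 mm (≥ 222 mm).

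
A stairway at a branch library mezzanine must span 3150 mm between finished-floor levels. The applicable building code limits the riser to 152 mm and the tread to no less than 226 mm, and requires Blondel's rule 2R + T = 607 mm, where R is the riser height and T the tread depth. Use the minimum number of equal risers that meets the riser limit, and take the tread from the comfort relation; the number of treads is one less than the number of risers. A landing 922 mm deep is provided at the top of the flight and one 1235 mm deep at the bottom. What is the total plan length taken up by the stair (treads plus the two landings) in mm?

8297 mm

⌈3150/152⌉ = 21 risers.
R = 3150 ÷ 21 = 150 mm.
Tread T = 607 − 2 × 150 = 307 mm (≥ 226 mm).
21 risers give 20 treads; going = 20 × 307 = 6140 mm.
Enclosure = 6140 + 922 + 1235 = 8297 mm.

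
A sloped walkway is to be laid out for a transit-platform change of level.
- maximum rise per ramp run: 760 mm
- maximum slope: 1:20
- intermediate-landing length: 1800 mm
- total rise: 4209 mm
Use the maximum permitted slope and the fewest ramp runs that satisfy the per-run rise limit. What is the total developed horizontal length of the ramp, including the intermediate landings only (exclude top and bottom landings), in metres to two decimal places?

93.18 m

At most 760 each: 4209/760 = 5.54, giving 6 ramp runs. That means 5 intermediate landings.
Ramp run (horizontal) at 1:20: 4209 × 20 = 84180 mm.
5 intermediate landings contribute 5 × 1800 = 9000 mm.
Developed length = 84180 + 9000 = 93180 mm.
= 93.18 m.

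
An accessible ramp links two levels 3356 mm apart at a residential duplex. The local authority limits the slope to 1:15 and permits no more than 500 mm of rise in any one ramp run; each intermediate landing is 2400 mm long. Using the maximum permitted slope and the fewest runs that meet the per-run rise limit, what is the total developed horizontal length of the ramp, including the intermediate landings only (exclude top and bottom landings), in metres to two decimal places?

⌈3356/500⌉ = 7 ramp runs. That means 6 intermediate landings.
Horizontal run for 3356 mm of rise at 1:15 is 3356 × 15 = 50340 mm.
6 intermediate landings contribute 6 × 2400 = 14400 mm.
Developed length = 50340 + 14400 = 64740 mm.
= 64.74 m.

64.74 m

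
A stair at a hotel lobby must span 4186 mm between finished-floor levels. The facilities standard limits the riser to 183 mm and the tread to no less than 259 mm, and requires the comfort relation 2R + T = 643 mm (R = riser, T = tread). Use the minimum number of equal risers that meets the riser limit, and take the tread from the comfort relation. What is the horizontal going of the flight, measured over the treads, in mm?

4186 / 183 = 22.874 → round up to 23 risers.
R = 4186 ÷ 23 = 182 mm.
T = 643 − 2·182 = 279 mm, which satisfies the 259 mm minimum.
Treads = 23 − 1 = 22; going = 22 × 279 = 6138 mm.

6138 mm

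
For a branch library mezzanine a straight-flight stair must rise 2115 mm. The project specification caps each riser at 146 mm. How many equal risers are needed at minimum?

2115 / 146 = 14.486 → round up to 15 risers.

15 risers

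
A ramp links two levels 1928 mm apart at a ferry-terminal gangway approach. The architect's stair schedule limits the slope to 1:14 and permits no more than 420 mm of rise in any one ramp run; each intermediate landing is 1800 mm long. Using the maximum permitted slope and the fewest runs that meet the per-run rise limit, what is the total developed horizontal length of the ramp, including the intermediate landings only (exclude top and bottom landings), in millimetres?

1928 / 420 = 4.590 → round up to 5 ramp runs. That means 4 intermediate landings.
Ramp run (horizontal) at 1:14: 1928 × 14 = 26992 mm.
Intermediate landings: 4 × 1800 = 7200 mm.
Developed length = 26992 + 7200 = 34192 mm.

34192 mm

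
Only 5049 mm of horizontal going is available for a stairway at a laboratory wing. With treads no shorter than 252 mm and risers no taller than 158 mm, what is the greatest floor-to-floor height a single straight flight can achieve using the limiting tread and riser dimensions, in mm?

Treads that fit: ⌊5049 / 252⌋ = 20.
Risers = treads + 1 = 21.
Maximum height = 21 × 158 = 3318 mm.

3318 mm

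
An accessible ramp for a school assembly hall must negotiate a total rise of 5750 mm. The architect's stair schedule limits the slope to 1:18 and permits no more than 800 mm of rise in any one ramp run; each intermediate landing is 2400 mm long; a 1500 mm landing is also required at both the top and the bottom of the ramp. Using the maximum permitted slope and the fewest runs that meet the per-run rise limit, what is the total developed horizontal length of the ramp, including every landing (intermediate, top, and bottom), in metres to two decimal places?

123.30 m

5750 / 800 = 7.19, so 8 ramp runs are needed. That means 7 intermediate landings.
Ramp run (horizontal) at 1:18: 5750 × 18 = 103500 mm.
7 intermediate landings contribute 7 × 2400 = 16800 mm.
Top and bottom landings: 2 × 1500 = 3000 mm.
Total = 103500 + 16800 + 3000 = 123300 mm.
= 123.30 m.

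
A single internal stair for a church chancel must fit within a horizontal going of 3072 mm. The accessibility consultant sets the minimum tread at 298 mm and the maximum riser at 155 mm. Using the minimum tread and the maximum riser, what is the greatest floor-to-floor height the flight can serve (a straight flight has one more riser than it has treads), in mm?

Treads that fit: ⌊3072 / 298⌋ = 10.
Risers = treads + 1 = 11.
Maximum height = 11 × 155 = 1705 mm.

1705 mm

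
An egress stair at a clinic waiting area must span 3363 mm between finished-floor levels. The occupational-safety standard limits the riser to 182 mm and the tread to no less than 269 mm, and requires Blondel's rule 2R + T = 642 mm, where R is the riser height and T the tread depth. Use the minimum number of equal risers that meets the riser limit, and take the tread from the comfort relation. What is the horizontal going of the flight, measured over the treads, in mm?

3363 / 182 = 18.478 → round up to 19 risers.
Riser R = 3363 / 19 = 177 mm, within the 182 mm limit.
T = 642 − 2·177 = 288 mm, which satisfies the 269 mm minimum.
19 risers give 18 treads; going = 18 × 288 = 5184 mm.

5184 mm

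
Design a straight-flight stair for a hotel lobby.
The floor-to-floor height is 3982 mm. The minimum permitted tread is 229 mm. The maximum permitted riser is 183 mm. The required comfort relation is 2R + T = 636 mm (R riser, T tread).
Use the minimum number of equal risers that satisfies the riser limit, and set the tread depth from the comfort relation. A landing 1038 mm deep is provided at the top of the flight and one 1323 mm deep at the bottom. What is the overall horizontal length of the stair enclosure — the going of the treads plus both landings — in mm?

8115 mm

3982 / 183 = 21.76, so 22 risers are needed.
Riser R = 3982 / 22 = 181 mm, within the 183 mm limit.
Tread T = 636 − 2 × 181 = 274 mm (≥ 229 mm).
Treads = 22 − 1 = 21; going = 21 × 274 = 5754 mm.
Add landings: 5754 + 1038 + 1323 = 8115 mm.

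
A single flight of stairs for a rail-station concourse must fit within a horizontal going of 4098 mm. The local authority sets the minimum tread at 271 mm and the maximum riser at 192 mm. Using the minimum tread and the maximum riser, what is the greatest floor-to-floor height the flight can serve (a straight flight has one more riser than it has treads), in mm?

3072 mm

Treads that fit: ⌊4098 / 271⌋ = 15.
Risers = treads + 1 = 16.
Maximum height = 16 × 192 = 3072 mm.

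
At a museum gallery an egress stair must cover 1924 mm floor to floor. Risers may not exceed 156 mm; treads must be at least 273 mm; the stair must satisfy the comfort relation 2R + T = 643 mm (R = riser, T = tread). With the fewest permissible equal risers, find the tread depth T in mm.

⌈1924/156⌉ = 13 risers.
R = 1924 ÷ 13 = 148 mm.
T = 643 − 2·148 = 347 mm, which satisfies the 273 mm minimum.

347 mm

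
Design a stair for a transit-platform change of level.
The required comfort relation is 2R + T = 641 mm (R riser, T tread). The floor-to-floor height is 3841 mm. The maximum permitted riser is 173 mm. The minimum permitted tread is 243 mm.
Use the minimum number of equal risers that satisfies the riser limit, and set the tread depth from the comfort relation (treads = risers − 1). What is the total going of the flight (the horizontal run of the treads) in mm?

3841 / 173 = 22.202 → round up to 23 risers.
Each riser is 3841/23 = 167 mm (≤ 173 mm).
From 2R + T = 641: T = 641 − 334 = 307 mm.
Going = (23 − 1) × 307 = 6754 mm.

6754 mm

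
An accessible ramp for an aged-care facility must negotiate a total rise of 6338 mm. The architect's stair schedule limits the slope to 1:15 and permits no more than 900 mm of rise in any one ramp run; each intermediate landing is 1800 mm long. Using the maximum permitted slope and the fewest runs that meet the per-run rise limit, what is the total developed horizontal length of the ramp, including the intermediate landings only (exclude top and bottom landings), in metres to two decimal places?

At most 900 each: 6338/900 = 7.04, giving 8 ramp runs. That means 7 intermediate landings.
Horizontal run for 6338 mm of rise at 1:15 is 6338 × 15 = 95070 mm.
Intermediate landings: 7 × 1800 = 12600 mm.
Total developed length = 95070 + 12600 = 107670 mm.
= 107.67 m.

107.67 m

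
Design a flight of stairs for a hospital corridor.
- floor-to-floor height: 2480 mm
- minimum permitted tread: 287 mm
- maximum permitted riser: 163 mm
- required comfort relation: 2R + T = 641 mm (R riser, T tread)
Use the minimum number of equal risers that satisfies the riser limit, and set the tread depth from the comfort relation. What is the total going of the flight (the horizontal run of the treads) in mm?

2480 / 163 = 15.215 → round up to 16 risers.
Riser R = 2480 / 16 = 155 mm, within the 163 mm limit.
Tread T = 641 − 2 × 155 = 331 mm (≥ 287 mm).
16 risers give 15 treads; going = 15 × 331 = 4965 mm.

4965 mm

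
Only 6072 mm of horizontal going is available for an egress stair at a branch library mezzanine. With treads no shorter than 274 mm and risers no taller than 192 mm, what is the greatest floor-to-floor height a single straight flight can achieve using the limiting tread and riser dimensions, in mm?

Treads that fit: ⌊6072 / 274⌋ = 22.
Risers = treads + 1 = 23.
Maximum height = 23 × 192 = 4416 mm.

4416 mm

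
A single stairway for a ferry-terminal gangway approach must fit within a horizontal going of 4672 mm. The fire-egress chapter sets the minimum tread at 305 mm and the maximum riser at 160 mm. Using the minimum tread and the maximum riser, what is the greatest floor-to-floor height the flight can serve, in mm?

2560 mm

Treads that fit: ⌊4672 / 305⌋ = 15.
Risers = treads + 1 = 16.
Maximum height = 16 × 160 = 2560 mm.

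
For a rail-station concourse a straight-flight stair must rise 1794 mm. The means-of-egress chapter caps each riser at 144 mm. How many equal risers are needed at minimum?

1794 / 144 = 12.458 → round up to 13 risers.

13 risers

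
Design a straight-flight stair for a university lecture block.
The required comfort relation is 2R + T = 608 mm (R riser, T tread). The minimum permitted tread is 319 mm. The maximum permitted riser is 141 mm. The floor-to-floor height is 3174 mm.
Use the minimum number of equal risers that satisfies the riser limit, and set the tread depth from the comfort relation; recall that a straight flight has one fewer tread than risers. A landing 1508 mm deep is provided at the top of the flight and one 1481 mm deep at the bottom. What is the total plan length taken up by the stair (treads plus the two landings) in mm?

⌈3174/141⌉ = 23 risers.
R = 3174 ÷ 23 = 138 mm.
Tread T = 608 − 2 × 138 = 332 mm (≥ 319 mm).
23 risers give 22 treads; going = 22 × 332 = 7304 mm.
Enclosure = 7304 + 1508 + 1481 = 10293 mm.

10293 mm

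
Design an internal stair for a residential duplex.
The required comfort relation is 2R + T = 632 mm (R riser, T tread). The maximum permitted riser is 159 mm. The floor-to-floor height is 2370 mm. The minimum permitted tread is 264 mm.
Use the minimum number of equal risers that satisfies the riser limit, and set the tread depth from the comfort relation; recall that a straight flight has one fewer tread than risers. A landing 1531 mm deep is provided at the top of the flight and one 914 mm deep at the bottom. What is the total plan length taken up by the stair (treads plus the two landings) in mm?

6869 mm

2370 / 159 = 14.91, so 15 risers are needed.
Each riser is 2370/15 = 158 mm (≤ 159 mm).
Tread T = 632 − 2 × 158 = 316 mm (≥ 264 mm).
15 risers give 14 treads; going = 14 × 316 = 4424 mm.
Enclosure = 4424 + 1531 + 914 = 6869 mm.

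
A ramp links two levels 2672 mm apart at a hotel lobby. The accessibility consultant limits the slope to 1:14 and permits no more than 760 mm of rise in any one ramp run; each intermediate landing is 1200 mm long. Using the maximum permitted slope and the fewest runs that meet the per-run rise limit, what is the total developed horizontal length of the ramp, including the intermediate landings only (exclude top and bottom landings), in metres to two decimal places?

⌈2672/760⌉ = 4 ramp runs. That means 3 intermediate landings.
Ramp run (horizontal) at 1:14: 2672 × 14 = 37408 mm.
Intermediate landings: 3 × 1200 = 3600 mm.
Developed length = 37408 + 3600 = 41008 mm.
= 41.01 m.

41.01 m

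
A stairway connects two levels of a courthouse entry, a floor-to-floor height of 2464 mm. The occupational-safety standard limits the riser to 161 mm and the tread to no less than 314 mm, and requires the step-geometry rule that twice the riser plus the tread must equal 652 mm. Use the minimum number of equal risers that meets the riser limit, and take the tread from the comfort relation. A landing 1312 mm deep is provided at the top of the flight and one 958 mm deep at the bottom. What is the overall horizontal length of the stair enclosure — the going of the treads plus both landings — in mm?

7430 mm

At most 161 each: 2464/161 = 15.30, giving 16 risers.
Each riser is 2464/16 = 154 mm (≤ 161 mm).
From 2R + T = 652: T = 652 − 308 = 344 mm.
Treads = 16 − 1 = 15; going = 15 × 344 = 5160 mm.
Enclosure = 5160 + 1312 + 958 = 7430 mm.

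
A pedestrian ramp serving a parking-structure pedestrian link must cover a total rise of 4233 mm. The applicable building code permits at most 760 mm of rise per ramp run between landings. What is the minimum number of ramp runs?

At most 760 each: 4233/760 = 5.57, giving 6 ramp runs.

6 runs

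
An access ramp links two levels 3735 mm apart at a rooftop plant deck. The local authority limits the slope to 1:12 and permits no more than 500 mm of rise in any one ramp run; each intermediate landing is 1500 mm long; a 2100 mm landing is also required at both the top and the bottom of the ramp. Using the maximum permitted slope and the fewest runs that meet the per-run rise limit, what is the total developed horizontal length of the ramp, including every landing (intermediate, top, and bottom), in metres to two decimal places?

59.52 m

3735 / 500 = 7.47, so 8 ramp runs are needed. That means 7 intermediate landings.
Horizontal run for 3735 mm of rise at 1:12 is 3735 × 12 = 44820 mm.
Intermediate landings: 7 × 1500 = 10500 mm.
Top and bottom landings: 2 × 2100 = 4200 mm.
Total = 44820 + 10500 + 4200 = 59520 mm.
= 59.52 m.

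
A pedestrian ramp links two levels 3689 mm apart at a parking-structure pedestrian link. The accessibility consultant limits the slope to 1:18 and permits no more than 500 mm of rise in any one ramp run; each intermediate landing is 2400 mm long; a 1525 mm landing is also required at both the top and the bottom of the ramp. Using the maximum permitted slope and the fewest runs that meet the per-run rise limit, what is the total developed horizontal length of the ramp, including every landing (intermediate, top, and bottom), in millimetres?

At most 500 each: 3689/500 = 7.38, giving 8 ramp runs. That means 7 intermediate landings.
Ramp run (horizontal) at 1:18: 3689 × 18 = 66402 mm.
Intermediate landings: 7 × 2400 = 16800 mm.
Top and bottom landings: 2 × 1525 = 3050 mm.
Total = 66402 + 16800 + 3050 = 86252 mm.

86252 mm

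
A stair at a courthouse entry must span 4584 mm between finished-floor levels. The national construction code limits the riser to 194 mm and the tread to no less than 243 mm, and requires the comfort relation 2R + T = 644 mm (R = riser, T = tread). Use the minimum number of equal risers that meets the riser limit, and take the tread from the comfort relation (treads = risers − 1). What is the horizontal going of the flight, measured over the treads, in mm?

⌈4584/194⌉ = 24 risers.
R = 4584 ÷ 24 = 191 mm.
T = 644 − 2·191 = 262 mm, which satisfies the 243 mm minimum.
24 risers give 23 treads; going = 23 × 262 = 6026 mm.

6026 mm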